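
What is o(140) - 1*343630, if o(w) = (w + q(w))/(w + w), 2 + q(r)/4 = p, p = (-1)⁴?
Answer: -12027033/35 ≈ -3.4363e+5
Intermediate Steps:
p = 1
q(r) = -4 (q(r) = -8 + 4*1 = -8 + 4 = -4)
o(w) = (-4 + w)/(2*w) (o(w) = (w - 4)/(w + w) = (-4 + w)/((2*w)) = (-4 + w)*(1/(2*w)) = (-4 + w)/(2*w))
o(140) - 1*343630 = (½)*(-4 + 140)/140 - 1*343630 = (½)*(1/140)*136 - 343630 = 17/35 - 343630 = -12027033/35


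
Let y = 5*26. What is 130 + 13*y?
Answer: 1820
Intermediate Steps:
y = 130
130 + 13*y = 130 + 13*130 = 130 + 1690 = 1820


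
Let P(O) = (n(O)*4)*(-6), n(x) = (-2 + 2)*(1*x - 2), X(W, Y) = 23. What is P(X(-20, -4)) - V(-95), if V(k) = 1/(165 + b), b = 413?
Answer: -1/578 ≈ -0.0017301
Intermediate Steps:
n(x) = 0 (n(x) = 0*(x - 2) = 0*(-2 + x) = 0)
P(O) = 0 (P(O) = (0*4)*(-6) = 0*(-6) = 0)
V(k) = 1/578 (V(k) = 1/(165 + 413) = 1/578)
P(X(-20, -4)) - V(-95) = 0 - 1*1/578 = 0 - 1/578 = -1/578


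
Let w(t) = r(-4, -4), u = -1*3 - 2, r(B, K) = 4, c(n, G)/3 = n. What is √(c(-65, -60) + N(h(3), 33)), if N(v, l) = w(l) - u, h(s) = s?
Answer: I*√186 ≈ 13.638*I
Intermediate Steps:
c(n, G) = 3*n
u = -5 (u = -3 - 2 = -5)
w(t) = 4
N(v, l) = 9 (N(v, l) = 4 - 1*(-5) = 4 + 5 = 9)
√(c(-65, -60) + N(h(3), 33)) = √(3*(-65) + 9) = √(-195 + 9) = √(-186) = I*√186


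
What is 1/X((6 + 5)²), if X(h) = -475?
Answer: -1/475 ≈ -0.0021053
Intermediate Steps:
1/X((6 + 5)²) = 1/(-475) = -1/475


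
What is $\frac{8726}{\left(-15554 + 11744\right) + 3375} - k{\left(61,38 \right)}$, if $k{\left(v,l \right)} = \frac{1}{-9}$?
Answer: $- \frac{26033}{1305} \approx -19.949$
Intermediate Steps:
$k{\left(v,l \right)} = - \frac{1}{9}$
$\frac{8726}{\left(-15554 + 11744\right) + 3375} - k{\left(61,38 \right)} = \frac{8726}{\left(-15554 + 11744\right) + 3375} - - \frac{1}{9} = \frac{8726}{-3810 + 3375} + \frac{1}{9} = \frac{8726}{-435} + \frac{1}{9} = 8726 \left(- \frac{1}{435}\right) + \frac{1}{9} = - \frac{8726}{435} + \frac{1}{9} = - \frac{26033}{1305}$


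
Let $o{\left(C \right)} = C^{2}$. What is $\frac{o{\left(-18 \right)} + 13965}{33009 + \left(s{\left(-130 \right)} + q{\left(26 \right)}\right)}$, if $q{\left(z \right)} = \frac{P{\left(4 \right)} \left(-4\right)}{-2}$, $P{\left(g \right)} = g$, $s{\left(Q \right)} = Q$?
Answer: $\frac{14289}{32887} \approx 0.43449$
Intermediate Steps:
$q{\left(z \right)} = 8$ ($q{\left(z \right)} = \frac{4 \left(-4\right)}{-2} = \left(-16\right) \left(- \frac{1}{2}\right) = 8$)
$\frac{o{\left(-18 \right)} + 13965}{33009 + \left(s{\left(-130 \right)} + q{\left(26 \right)}\right)} = \frac{\left(-18\right)^{2} + 13965}{33009 + \left(-130 + 8\right)} = \frac{324 + 13965}{33009 - 122} = \frac{14289}{32887}$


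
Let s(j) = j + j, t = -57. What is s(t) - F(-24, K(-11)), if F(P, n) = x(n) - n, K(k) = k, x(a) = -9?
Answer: -116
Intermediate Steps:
F(P, n) = -9 - n
s(j) = 2*j
s(t) - F(-24, K(-11)) = 2*(-57) - (-9 - 1*(-11)) = -114 - (-9 + 11) = -114 - 1*2 = -114 - 2 = -116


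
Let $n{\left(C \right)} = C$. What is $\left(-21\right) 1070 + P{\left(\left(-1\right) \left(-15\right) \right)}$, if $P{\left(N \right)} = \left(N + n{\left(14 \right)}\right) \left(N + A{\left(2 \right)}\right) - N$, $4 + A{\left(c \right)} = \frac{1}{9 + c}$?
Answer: $- \frac{243797}{11} \approx -22163.0$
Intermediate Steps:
$A{\left(c \right)} = -4 + \frac{1}{9 + c}$
$P{\left(N \right)} = - N + \left(14 + N\right) \left(- \frac{43}{11} + N\right)$ ($P{\left(N \right)} = \left(N + 14\right) \left(N + \frac{-35 - 8}{9 + 2}\right) - N = \left(14 + N\right) \left(N + \frac{-35 - 8}{11}\right) - N = \left(14 + N\right) \left(N + \frac{1}{11} \left(-43\right)\right) - N = \left(14 + N\right) \left(N - \frac{43}{11}\right) - N = \left(14 + N\right) \left(- \frac{43}{11} + N\right) - N = - N + \left(14 + N\right) \left(- \frac{43}{11} + N\right)$)
$\left(-21\right) 1070 + P{\left(\left(-1\right) \left(-15\right) \right)} = \left(-21\right) 1070 + \left(- \frac{602}{11} + \left(\left(-1\right) \left(-15\right)\right)^{2} + \frac{100 \left(\left(-1\right) \left(-15\right)\right)}{11}\right) = -22470 + \left(- \frac{602}{11} + 15^{2} + \frac{100}{11} \cdot 15\right) = -22470 + \left(- \frac{602}{11} + 225 + \frac{1500}{11}\right) = -22470 + \frac{3373}{11} = - \frac{243797}{11}$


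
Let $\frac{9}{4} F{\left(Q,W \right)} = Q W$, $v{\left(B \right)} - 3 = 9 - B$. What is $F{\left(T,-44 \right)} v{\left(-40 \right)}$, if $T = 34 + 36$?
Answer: $- \frac{640640}{9} \approx -71182.0$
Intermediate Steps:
$v{\left(B \right)} = 12 - B$ ($v{\left(B \right)} = 3 - \left(-9 + B\right) = 12 - B$)
$T = 70$
$F{\left(Q,W \right)} = \frac{4 Q W}{9}$
$F{\left(T,-44 \right)} v{\left(-40 \right)} = \frac{4}{9} \cdot 70 \left(-44\right) \left(12 - -40\right) = - \frac{12320 \left(12 + 40\right)}{9} = \left(- \frac{12320}{9}\right) 52 = - \frac{640640}{9}$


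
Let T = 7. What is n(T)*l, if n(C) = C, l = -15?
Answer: -105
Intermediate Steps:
n(T)*l = 7*(-15) = -105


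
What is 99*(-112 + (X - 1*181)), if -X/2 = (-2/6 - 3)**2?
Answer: -31207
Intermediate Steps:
X = -200/9 (X = -2*(-2/6 - 3)**2 = -2*(-2*1/6 - 3)**2 = -2*(-1/3 - 3)**2 = -2*(-10/3)**2 = -2*100/9 = -200/9 ≈ -22.222)
99*(-112 + (X - 1*181)) = 99*(-112 + (-200/9 - 1*181)) = 99*(-112 + (-200/9 - 181)) = 99*(-112 - 1829/9) = 99*(-2837/9) = -31207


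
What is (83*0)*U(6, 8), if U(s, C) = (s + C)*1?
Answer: 0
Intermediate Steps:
U(s, C) = C + s (U(s, C) = (C + s)*1 = C + s)
(83*0)*U(6, 8) = (83*0)*(8 + 6) = 0*14 = 0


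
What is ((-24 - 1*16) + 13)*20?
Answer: -540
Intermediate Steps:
((-24 - 1*16) + 13)*20 = ((-24 - 16) + 13)*20 = (-40 + 13)*20 = -27*20 = -540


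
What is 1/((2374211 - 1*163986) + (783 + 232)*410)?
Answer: 1/2626375 ≈ 3.8075e-7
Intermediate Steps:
1/((2374211 - 1*163986) + (783 + 232)*410) = 1/((2374211 - 163986) + 1015*410) = 1/(2210225 + 416150) = 1/2626375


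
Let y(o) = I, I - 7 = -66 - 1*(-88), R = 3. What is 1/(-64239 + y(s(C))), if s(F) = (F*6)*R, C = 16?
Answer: -1/64210 ≈ -1.5574e-5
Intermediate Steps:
s(F) = 18*F (s(F) = (F*6)*3 = (6*F)*3 = 18*F)
I = 29 (I = 7 + (-66 - 1*(-88)) = 7 + (-66 + 88) = 7 + 22 = 29)
y(o) = 29
1/(-64239 + y(s(C))) = 1/(-64239 + 29) = 1/(-64210) = -1/64210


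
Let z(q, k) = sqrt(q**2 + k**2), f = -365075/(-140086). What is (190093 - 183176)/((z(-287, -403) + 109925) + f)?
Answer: 14921552639553404750/237134210569407272537 - 135739812518132*sqrt(244778)/237134210569407272537 ≈ 0.062641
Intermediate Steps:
f = 365075/140086 (f = -365075*(-1/140086) = 365075/140086 ≈ 2.6061)
z(q, k) = sqrt(k**2 + q**2)
(190093 - 183176)/((z(-287, -403) + 109925) + f) = (190093 - 183176)/((sqrt((-403)**2 + (-287)**2) + 109925) + 365075/140086) = 6917/((sqrt(162409 + 82369) + 109925) + 365075/140086) = 6917/((sqrt(244778) + 109925) + 365075/140086) = 6917/((109925 + sqrt(244778)) + 365075/140086) = 6917/(15399318625/140086 + sqrt(244778))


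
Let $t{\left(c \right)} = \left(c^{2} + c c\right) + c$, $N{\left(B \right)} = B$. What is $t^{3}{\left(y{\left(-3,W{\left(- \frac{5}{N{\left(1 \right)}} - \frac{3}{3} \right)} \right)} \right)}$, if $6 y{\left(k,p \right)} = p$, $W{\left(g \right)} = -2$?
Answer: $- \frac{1}{729} \approx -0.0013717$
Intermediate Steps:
$y{\left(k,p \right)} = \frac{p}{6}$
$t{\left(c \right)} = c + 2 c^{2}$ ($t{\left(c \right)} = \left(c^{2} + c^{2}\right) + c = 2 c^{2} + c = c + 2 c^{2}$)
$t^{3}{\left(y{\left(-3,W{\left(- \frac{5}{N{\left(1 \right)}} - \frac{3}{3} \right)} \right)} \right)} = \left(\frac{1}{6} \left(-2\right) \left(1 + 2 \cdot \frac{1}{6} \left(-2\right)\right)\right)^{3} = \left(- \frac{1 + 2 \left(- \frac{1}{3}\right)}{3}\right)^{3} = \left(- \frac{1 - \frac{2}{3}}{3}\right)^{3} = \left(\left(- \frac{1}{3}\right) \frac{1}{3}\right)^{3} = \left(- \frac{1}{9}\right)^{3} = - \frac{1}{729}$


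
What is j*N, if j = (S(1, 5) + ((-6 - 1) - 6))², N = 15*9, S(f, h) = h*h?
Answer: 19440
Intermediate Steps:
S(f, h) = h²
N = 135
j = 144 (j = (5² + ((-6 - 1) - 6))² = (25 + (-7 - 6))² = (25 - 13)² = 12² = 144)
j*N = 144*135 = 19440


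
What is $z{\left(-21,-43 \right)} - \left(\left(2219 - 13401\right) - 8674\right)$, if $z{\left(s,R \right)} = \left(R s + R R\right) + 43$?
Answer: $22651$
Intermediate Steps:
$z{\left(s,R \right)} = 43 + R^{2} + R s$ ($z{\left(s,R \right)} = \left(R s + R^{2}\right) + 43 = \left(R^{2} + R s\right) + 43 = 43 + R^{2} + R s$)
$z{\left(-21,-43 \right)} - \left(\left(2219 - 13401\right) - 8674\right) = \left(43 + \left(-43\right)^{2} - -903\right) - \left(\left(2219 - 13401\right) - 8674\right) = \left(43 + 1849 + 903\right) - \left(-11182 - 8674\right) = 2795 - -19856 = 2795 + 19856 = 22651$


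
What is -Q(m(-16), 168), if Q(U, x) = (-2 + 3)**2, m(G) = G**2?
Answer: -1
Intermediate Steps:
Q(U, x) = 1 (Q(U, x) = 1**2 = 1)
-Q(m(-16), 168) = -1*1 = -1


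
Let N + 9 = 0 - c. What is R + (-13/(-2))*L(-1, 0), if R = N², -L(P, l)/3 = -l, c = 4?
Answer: 169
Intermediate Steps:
L(P, l) = 3*l (L(P, l) = -(-3)*l = 3*l)
N = -13 (N = -9 + (0 - 1*4) = -9 + (0 - 4) = -9 - 4 = -13)
R = 169 (R = (-13)² = 169)
R + (-13/(-2))*L(-1, 0) = 169 + (-13/(-2))*(3*0) = 169 - 13*(-½)*0 = 169 + (13/2)*0 = 169 + 0 = 169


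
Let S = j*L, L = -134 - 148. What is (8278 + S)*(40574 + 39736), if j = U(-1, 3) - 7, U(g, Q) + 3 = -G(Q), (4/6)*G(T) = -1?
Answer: 857309250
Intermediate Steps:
G(T) = -3/2 (G(T) = (3/2)*(-1) = -3/2)
U(g, Q) = -3/2 (U(g, Q) = -3 - 1*(-3/2) = -3 + 3/2 = -3/2)
j = -17/2 (j = -3/2 - 7 = -17/2 ≈ -8.5000)
L = -282
S = 2397 (S = -17/2*(-282) = 2397)
(8278 + S)*(40574 + 39736) = (8278 + 2397)*(40574 + 39736) = 10675*80310 = 857309250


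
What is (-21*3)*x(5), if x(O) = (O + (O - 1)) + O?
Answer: -882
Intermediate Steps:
x(O) = -1 + 3*O (x(O) = (O + (-1 + O)) + O = (-1 + 2*O) + O = -1 + 3*O)
(-21*3)*x(5) = (-21*3)*(-1 + 3*5) = -63*(-1 + 15) = -63*14 = -882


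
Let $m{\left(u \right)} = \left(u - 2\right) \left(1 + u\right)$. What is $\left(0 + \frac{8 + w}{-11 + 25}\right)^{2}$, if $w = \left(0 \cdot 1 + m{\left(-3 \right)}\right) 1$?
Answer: $\frac{81}{49} \approx 1.6531$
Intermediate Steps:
$m{\left(u \right)} = \left(1 + u\right) \left(-2 + u\right)$ ($m{\left(u \right)} = \left(-2 + u\right) \left(1 + u\right) = \left(1 + u\right) \left(-2 + u\right)$)
$w = 10$ ($w = \left(0 \cdot 1 - \left(-1 - 9\right)\right) 1 = \left(0 + \left(-2 + 9 + 3\right)\right) 1 = \left(0 + 10\right) 1 = 10 \cdot 1 = 10$)
$\left(0 + \frac{8 + w}{-11 + 25}\right)^{2} = \left(0 + \frac{8 + 10}{-11 + 25}\right)^{2} = \left(0 + \frac{18}{14}\right)^{2} = \left(0 + 18 \cdot \frac{1}{14}\right)^{2} = \left(0 + \frac{9}{7}\right)^{2} = \left(\frac{9}{7}\right)^{2} = \frac{81}{49}$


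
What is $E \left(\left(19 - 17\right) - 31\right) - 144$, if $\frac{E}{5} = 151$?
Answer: $-22039$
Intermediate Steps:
$E = 755$ ($E = 5 \cdot 151 = 755$)
$E \left(\left(19 - 17\right) - 31\right) - 144 = 755 \left(\left(19 - 17\right) - 31\right) - 144 = 755 \left(2 - 31\right) - 144 = 755 \left(-29\right) - 144 = -21895 - 144 = -22039$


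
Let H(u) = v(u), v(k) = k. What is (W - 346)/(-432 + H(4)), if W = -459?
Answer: 805/428 ≈ 1.8808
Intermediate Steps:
H(u) = u
(W - 346)/(-432 + H(4)) = (-459 - 346)/(-432 + 4) = -805/(-428) = -805*(-1/428) = 805/428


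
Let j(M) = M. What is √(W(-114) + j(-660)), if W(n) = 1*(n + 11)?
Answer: I*√763 ≈ 27.622*I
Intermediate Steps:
W(n) = 11 + n (W(n) = 1*(11 + n) = 11 + n)
√(W(-114) + j(-660)) = √((11 - 114) - 660) = √(-103 - 660) = √(-763) = I*√763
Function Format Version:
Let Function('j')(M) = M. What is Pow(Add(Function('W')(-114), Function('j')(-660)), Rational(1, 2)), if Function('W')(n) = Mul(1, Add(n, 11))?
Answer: Mul(I, Pow(763, Rational(1, 2))) ≈ Mul(27.622, I)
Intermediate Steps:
Function('W')(n) = Add(11, n) (Function('W')(n) = Mul(1, Add(11, n)) = Add(11, n))
Pow(Add(Function('W')(-114), Function('j')(-660)), Rational(1, 2)) = Pow(Add(Add(11, -114), -660), Rational(1, 2)) = Pow(Add(-103, -660), Rational(1, 2)) = Pow(-763, Rational(1, 2)) = Mul(I, Pow(763, Rational(1, 2)))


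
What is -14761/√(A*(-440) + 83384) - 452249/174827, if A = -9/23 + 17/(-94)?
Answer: -452249/174827 - 14761*√24433368441/45205122 ≈ -53.628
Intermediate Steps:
A = -1237/2162 (A = -9*1/23 + 17*(-1/94) = -9/23 - 17/94 = -1237/2162 ≈ -0.57215)
-14761/√(A*(-440) + 83384) - 452249/174827 = -14761/√(-1237/2162*(-440) + 83384) - 452249/174827 = -14761/√(272140/1081 + 83384) - 452249*1/174827 = -14761*√24433368441/45205122 - 452249/174827 = -452249/174827 - 14761*√24433368441/45205122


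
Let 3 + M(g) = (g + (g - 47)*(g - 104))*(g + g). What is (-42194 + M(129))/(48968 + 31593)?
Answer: 519985/80561 ≈ 6.4546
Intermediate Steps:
M(g) = -3 + 2*g*(g + (-104 + g)*(-47 + g)) (M(g) = -3 + (g + (g - 47)*(g - 104))*(g + g) = -3 + (g + (-47 + g)*(-104 + g))*(2*g) = -3 + (g + (-104 + g)*(-47 + g))*(2*g) = -3 + 2*g*(g + (-104 + g)*(-47 + g)))
(-42194 + M(129))/(48968 + 31593) = (-42194 + (-3 - 300*129² + 2*129³ + 9776*129))/(48968 + 31593) = (-42194 + (-3 - 300*16641 + 2*2146689 + 1261104))/80561 = (-42194 + (-3 - 4992300 + 4293378 + 1261104))*(1/80561) = (-42194 + 562179)*(1/80561) = 519985*(1/80561) = 519985/80561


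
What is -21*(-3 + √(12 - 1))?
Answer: 63 - 21*√11 ≈ -6.6491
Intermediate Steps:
-21*(-3 + √(12 - 1)) = -21*(-3 + √11) = 63 - 21*√11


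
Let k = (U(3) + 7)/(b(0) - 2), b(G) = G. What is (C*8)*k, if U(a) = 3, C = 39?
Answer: -1560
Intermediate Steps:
k = -5 (k = (3 + 7)/(0 - 2) = 10/(-2) = 10*(-½) = -5)
(C*8)*k = (39*8)*(-5) = 312*(-5) = -1560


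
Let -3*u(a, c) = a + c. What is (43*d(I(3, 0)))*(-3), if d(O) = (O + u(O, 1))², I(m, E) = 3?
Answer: -1075/3 ≈ -358.33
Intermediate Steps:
u(a, c) = -a/3 - c/3 (u(a, c) = -(a + c)/3 = -a/3 - c/3)
d(O) = (-⅓ + 2*O/3)² (d(O) = (O + (-O/3 - ⅓*1))² = (O + (-O/3 - ⅓))² = (O + (-⅓ - O/3))² = (-⅓ + 2*O/3)²)
(43*d(I(3, 0)))*(-3) = (43*((-1 + 2*3)²/9))*(-3) = (43*((-1 + 6)²/9))*(-3) = (43*((⅑)*5²))*(-3) = (43*((⅑)*25))*(-3) = (43*(25/9))*(-3) = (1075/9)*(-3) = -1075/3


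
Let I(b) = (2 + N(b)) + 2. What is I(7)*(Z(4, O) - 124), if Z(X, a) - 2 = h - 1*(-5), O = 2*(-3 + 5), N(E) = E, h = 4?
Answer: -1243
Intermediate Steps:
O = 4 (O = 2*2 = 4)
Z(X, a) = 11 (Z(X, a) = 2 + (4 - 1*(-5)) = 2 + (4 + 5) = 2 + 9 = 11)
I(b) = 4 + b (I(b) = (2 + b) + 2 = 4 + b)
I(7)*(Z(4, O) - 124) = (4 + 7)*(11 - 124) = 11*(-113) = -1243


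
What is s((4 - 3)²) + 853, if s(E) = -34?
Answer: 819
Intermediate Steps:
s((4 - 3)²) + 853 = -34 + 853 = 819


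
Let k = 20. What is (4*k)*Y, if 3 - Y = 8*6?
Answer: -3600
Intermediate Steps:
Y = -45 (Y = 3 - 8*6 = 3 - 1*48 = 3 - 48 = -45)
(4*k)*Y = (4*20)*(-45) = 80*(-45) = -3600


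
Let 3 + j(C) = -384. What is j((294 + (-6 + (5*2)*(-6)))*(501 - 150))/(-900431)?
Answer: 387/900431 ≈ 0.00042979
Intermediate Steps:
j(C) = -387 (j(C) = -3 - 384 = -387)
j((294 + (-6 + (5*2)*(-6)))*(501 - 150))/(-900431) = -387/(-900431) = -387*(-1/900431) = 387/900431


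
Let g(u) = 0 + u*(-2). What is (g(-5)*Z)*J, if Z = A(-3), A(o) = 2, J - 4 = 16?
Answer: 400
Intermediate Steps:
J = 20 (J = 4 + 16 = 20)
Z = 2
g(u) = -2*u (g(u) = 0 - 2*u = -2*u)
(g(-5)*Z)*J = (-2*(-5)*2)*20 = (10*2)*20 = 20*20 = 400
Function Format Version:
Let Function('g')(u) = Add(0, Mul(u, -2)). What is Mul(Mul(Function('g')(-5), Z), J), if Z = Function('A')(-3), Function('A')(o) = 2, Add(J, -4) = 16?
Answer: 400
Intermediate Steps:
J = 20 (J = Add(4, 16) = 20)
Z = 2
Function('g')(u) = Mul(-2, u) (Function('g')(u) = Add(0, Mul(-2, u)) = Mul(-2, u))
Mul(Mul(Function('g')(-5), Z), J) = Mul(Mul(Mul(-2, -5), 2), 20) = Mul(Mul(10, 2), 20) = Mul(20, 20) = 400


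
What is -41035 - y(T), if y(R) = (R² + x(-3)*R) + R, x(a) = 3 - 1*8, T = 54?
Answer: -43735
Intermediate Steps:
x(a) = -5 (x(a) = 3 - 8 = -5)
y(R) = R² - 4*R (y(R) = (R² - 5*R) + R = R² - 4*R)
-41035 - y(T) = -41035 - 54*(-4 + 54) = -41035 - 54*50 = -41035 - 1*2700 = -41035 - 2700 = -43735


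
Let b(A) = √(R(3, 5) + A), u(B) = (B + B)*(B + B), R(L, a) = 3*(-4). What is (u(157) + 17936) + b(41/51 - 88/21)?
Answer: 116532 + I*√217889/119 ≈ 1.1653e+5 + 3.9226*I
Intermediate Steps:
R(L, a) = -12
u(B) = 4*B² (u(B) = (2*B)*(2*B) = 4*B²)
b(A) = √(-12 + A)
(u(157) + 17936) + b(41/51 - 88/21) = (4*157² + 17936) + √(-12 + (41/51 - 88/21)) = (4*24649 + 17936) + √(-12 + (41*(1/51) - 88*1/21)) = (98596 + 17936) + √(-12 + (41/51 - 88/21)) = 116532 + √(-12 - 403/119) = 116532 + √(-1831/119) = 116532 + I*√217889/119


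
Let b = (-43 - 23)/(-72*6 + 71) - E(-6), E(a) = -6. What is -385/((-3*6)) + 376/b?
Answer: 45869/558 ≈ 82.203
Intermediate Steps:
b = 2232/361 (b = (-43 - 23)/(-72*6 + 71) - 1*(-6) = -66/(-432 + 71) + 6 = -66/(-361) + 6 = -66*(-1/361) + 6 = 66/361 + 6 = 2232/361 ≈ 6.1828)
-385/((-3*6)) + 376/b = -385/((-3*6)) + 376/(2232/361) = -385/(-18) + 376*(361/2232) = -385*(-1/18) + 16967/279 = 385/18 + 16967/279 = 45869/558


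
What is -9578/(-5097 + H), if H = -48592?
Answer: 9578/53689 ≈ 0.17840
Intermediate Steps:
-9578/(-5097 + H) = -9578/(-5097 - 48592) = -9578/(-53689) = -9578*(-1/53689) = 9578/53689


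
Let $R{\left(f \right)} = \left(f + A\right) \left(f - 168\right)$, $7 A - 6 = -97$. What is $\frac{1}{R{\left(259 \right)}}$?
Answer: $\frac{1}{22386} \approx 4.4671 \cdot 10^{-5}$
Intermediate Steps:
$A = -13$ ($A = \frac{6}{7} + \frac{1}{7} \left(-97\right) = \frac{6}{7} - \frac{97}{7} = -13$)
$R{\left(f \right)} = \left(-168 + f\right) \left(-13 + f\right)$ ($R{\left(f \right)} = \left(f - 13\right) \left(f - 168\right) = \left(-13 + f\right) \left(-168 + f\right) = \left(-168 + f\right) \left(-13 + f\right)$)
$\frac{1}{R{\left(259 \right)}} = \frac{1}{2184 + 259^{2} - 46879} = \frac{1}{2184 + 67081 - 46879} = \frac{1}{22386}$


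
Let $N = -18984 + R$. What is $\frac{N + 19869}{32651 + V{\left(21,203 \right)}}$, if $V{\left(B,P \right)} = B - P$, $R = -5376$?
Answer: $- \frac{1497}{10823} \approx -0.13832$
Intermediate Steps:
$N = -24360$ ($N = -18984 - 5376 = -24360$)
$\frac{N + 19869}{32651 + V{\left(21,203 \right)}} = \frac{-24360 + 19869}{32651 + \left(21 - 203\right)} = - \frac{4491}{32651 + \left(21 - 203\right)} = - \frac{4491}{32651 - 182} = - \frac{4491}{32469} = \left(-4491\right) \frac{1}{32469} = - \frac{1497}{10823}$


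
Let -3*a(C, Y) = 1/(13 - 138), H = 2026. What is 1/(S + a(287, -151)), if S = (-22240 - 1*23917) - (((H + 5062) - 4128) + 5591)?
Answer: -375/20515499 ≈ -1.8279e-5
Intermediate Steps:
a(C, Y) = 1/375 (a(C, Y) = -1/(3*(13 - 138)) = -1/3/(-125) = -1/3*(-1/125) = 1/375)
S = -54708 (S = (-22240 - 1*23917) - (((2026 + 5062) - 4128) + 5591) = (-22240 - 23917) - ((7088 - 4128) + 5591) = -46157 - (2960 + 5591) = -46157 - 1*8551 = -46157 - 8551 = -54708)
1/(S + a(287, -151)) = 1/(-54708 + 1/375) = 1/(-20515499/375) = -375/20515499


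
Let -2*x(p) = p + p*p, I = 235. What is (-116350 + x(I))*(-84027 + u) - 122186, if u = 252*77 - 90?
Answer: 9323726854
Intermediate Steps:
u = 19314 (u = 19404 - 90 = 19314)
x(p) = -p/2 - p**2/2 (x(p) = -(p + p*p)/2 = -(p + p**2)/2 = -p/2 - p**2/2)
(-116350 + x(I))*(-84027 + u) - 122186 = (-116350 - 1/2*235*(1 + 235))*(-84027 + 19314) - 122186 = (-116350 - 1/2*235*236)*(-64713) - 122186 = (-116350 - 27730)*(-64713) - 122186 = -144080*(-64713) - 122186 = 9323849040 - 122186 = 9323726854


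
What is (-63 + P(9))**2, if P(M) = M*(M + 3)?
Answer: 2025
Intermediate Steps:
P(M) = M*(3 + M)
(-63 + P(9))**2 = (-63 + 9*(3 + 9))**2 = (-63 + 9*12)**2 = (-63 + 108)**2 = 45**2 = 2025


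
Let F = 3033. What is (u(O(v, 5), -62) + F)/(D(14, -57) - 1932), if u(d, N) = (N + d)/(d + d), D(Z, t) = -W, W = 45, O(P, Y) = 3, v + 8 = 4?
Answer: -18139/11862 ≈ -1.5292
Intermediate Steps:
v = -4 (v = -8 + 4 = -4)
D(Z, t) = -45 (D(Z, t) = -1*45 = -45)
u(d, N) = (N + d)/(2*d) (u(d, N) = (N + d)/((2*d)) = (N + d)*(1/(2*d)) = (N + d)/(2*d))
(u(O(v, 5), -62) + F)/(D(14, -57) - 1932) = ((½)*(-62 + 3)/3 + 3033)/(-45 - 1932) = ((½)*(⅓)*(-59) + 3033)/(-1977) = (-59/6 + 3033)*(-1/1977) = (18139/6)*(-1/1977) = -18139/11862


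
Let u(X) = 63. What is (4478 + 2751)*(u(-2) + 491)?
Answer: 4004866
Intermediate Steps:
(4478 + 2751)*(u(-2) + 491) = (4478 + 2751)*(63 + 491) = 7229*554 = 4004866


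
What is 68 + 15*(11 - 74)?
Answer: -877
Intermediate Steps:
68 + 15*(11 - 74) = 68 + 15*(-63) = 68 - 945 = -877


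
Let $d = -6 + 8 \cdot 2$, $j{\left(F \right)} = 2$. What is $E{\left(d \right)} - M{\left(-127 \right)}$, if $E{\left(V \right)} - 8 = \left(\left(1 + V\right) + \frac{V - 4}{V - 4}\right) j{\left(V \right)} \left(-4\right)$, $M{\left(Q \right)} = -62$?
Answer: $-26$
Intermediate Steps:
$d = 10$ ($d = -6 + 16 = 10$)
$E{\left(V \right)} = -8 - 8 V$ ($E{\left(V \right)} = 8 + \left(\left(1 + V\right) + \frac{V - 4}{V - 4}\right) 2 \left(-4\right) = 8 + \left(\left(1 + V\right) + \frac{-4 + V}{-4 + V}\right) 2 \left(-4\right) = 8 + \left(\left(1 + V\right) + 1\right) 2 \left(-4\right) = 8 + \left(2 + V\right) 2 \left(-4\right) = 8 + \left(4 + 2 V\right) \left(-4\right) = 8 - \left(16 + 8 V\right) = -8 - 8 V$)
$E{\left(d \right)} - M{\left(-127 \right)} = \left(-8 - 80\right) - -62 = \left(-8 - 80\right) + 62 = -88 + 62 = -26$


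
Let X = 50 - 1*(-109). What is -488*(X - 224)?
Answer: 31720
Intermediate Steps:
X = 159 (X = 50 + 109 = 159)
-488*(X - 224) = -488*(159 - 224) = -488*(-65) = 31720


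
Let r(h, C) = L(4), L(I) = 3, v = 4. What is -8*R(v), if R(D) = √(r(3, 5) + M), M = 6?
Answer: -24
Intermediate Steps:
r(h, C) = 3
R(D) = 3 (R(D) = √(3 + 6) = √9 = 3)
-8*R(v) = -8*3 = -24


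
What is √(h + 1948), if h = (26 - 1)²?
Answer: √2573 ≈ 50.725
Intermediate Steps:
h = 625 (h = 25² = 625)
√(h + 1948) = √(625 + 1948) = √2573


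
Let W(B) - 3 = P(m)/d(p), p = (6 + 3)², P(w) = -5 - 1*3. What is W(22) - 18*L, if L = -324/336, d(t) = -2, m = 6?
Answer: 341/14 ≈ 24.357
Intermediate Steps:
P(w) = -8 (P(w) = -5 - 3 = -8)
p = 81 (p = 9² = 81)
W(B) = 7 (W(B) = 3 - 8/(-2) = 3 - 8*(-½) = 3 + 4 = 7)
L = -27/28 (L = -324*1/336 = -27/28 ≈ -0.96429)
W(22) - 18*L = 7 - 18*(-27/28) = 7 + 243/14 = 341/14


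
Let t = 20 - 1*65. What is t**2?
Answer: 2025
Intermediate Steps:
t = -45 (t = 20 - 65 = -45)
t**2 = (-45)**2 = 2025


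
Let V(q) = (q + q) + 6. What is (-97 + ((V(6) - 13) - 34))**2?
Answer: 15876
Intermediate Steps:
V(q) = 6 + 2*q (V(q) = 2*q + 6 = 6 + 2*q)
(-97 + ((V(6) - 13) - 34))**2 = (-97 + (((6 + 2*6) - 13) - 34))**2 = (-97 + (((6 + 12) - 13) - 34))**2 = (-97 + ((18 - 13) - 34))**2 = (-97 + (5 - 34))**2 = (-97 - 29)**2 = (-126)**2 = 15876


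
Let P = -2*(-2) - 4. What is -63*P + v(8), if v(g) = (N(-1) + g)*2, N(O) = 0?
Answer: 16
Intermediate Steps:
v(g) = 2*g (v(g) = (0 + g)*2 = g*2 = 2*g)
P = 0 (P = 4 - 4 = 0)
-63*P + v(8) = -63*0 + 2*8 = 0 + 16 = 16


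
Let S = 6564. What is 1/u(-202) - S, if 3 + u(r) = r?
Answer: -1345621/205 ≈ -6564.0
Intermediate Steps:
u(r) = -3 + r
1/u(-202) - S = 1/(-3 - 202) - 1*6564 = 1/(-205) - 6564 = -1/205 - 6564 = -1345621/205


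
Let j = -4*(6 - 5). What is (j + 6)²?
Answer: 4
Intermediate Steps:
j = -4 (j = -4*1 = -4)
(j + 6)² = (-4 + 6)² = 2² = 4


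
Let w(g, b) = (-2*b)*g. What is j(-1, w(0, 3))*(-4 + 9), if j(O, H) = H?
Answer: 0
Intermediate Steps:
w(g, b) = -2*b*g
j(-1, w(0, 3))*(-4 + 9) = (-2*3*0)*(-4 + 9) = 0*5 = 0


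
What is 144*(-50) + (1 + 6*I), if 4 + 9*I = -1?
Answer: -21607/3 ≈ -7202.3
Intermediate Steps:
I = -5/9 (I = -4/9 + (1/9)*(-1) = -4/9 - 1/9 = -5/9 ≈ -0.55556)
144*(-50) + (1 + 6*I) = 144*(-50) + (1 + 6*(-5/9)) = -7200 + (1 - 10/3) = -7200 - 7/3 = -21607/3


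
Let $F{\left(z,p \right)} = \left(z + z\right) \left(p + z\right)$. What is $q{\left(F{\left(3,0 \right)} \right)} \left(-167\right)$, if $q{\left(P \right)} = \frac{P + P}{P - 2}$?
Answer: $- \frac{1503}{4} \approx -375.75$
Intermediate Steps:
$F{\left(z,p \right)} = 2 z \left(p + z\right)$
$q{\left(P \right)} = \frac{2 P}{-2 + P}$
$q{\left(F{\left(3,0 \right)} \right)} \left(-167\right) = \frac{2 \cdot 2 \cdot 3 \left(0 + 3\right)}{-2 + 2 \cdot 3 \left(0 + 3\right)} \left(-167\right) = \frac{2 \cdot 2 \cdot 3 \cdot 3}{-2 + 2 \cdot 3 \cdot 3} \left(-167\right) = 2 \cdot 18 \frac{1}{-2 + 18} \left(-167\right) = 2 \cdot 18 \cdot \frac{1}{16} \left(-167\right) = \frac{9}{4} \left(-167\right) = - \frac{1503}{4}$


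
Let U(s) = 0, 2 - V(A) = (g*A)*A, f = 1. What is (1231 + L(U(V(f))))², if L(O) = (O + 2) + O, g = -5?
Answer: 1520289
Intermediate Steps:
V(A) = 2 + 5*A² (V(A) = 2 - (-5*A)*A = 2 - (-5)*A² = 2 + 5*A²)
L(O) = 2 + 2*O (L(O) = (2 + O) + O = 2 + 2*O)
(1231 + L(U(V(f))))² = (1231 + (2 + 2*0))² = (1231 + (2 + 0))² = (1231 + 2)² = 1233² = 1520289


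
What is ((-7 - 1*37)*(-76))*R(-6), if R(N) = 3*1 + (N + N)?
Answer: -30096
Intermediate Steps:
R(N) = 3 + 2*N
((-7 - 1*37)*(-76))*R(-6) = ((-7 - 1*37)*(-76))*(3 + 2*(-6)) = ((-7 - 37)*(-76))*(3 - 12) = -44*(-76)*(-9) = 3344*(-9) = -30096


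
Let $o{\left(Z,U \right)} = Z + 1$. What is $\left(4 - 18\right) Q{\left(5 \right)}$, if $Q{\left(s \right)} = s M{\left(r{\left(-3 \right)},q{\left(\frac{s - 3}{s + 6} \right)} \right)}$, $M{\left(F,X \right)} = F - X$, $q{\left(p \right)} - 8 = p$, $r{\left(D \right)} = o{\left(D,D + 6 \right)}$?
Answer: $\frac{7840}{11} \approx 712.73$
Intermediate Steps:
$o{\left(Z,U \right)} = 1 + Z$
$r{\left(D \right)} = 1 + D$
$q{\left(p \right)} = 8 + p$
$Q{\left(s \right)} = s \left(-10 - \frac{-3 + s}{6 + s}\right)$ ($Q{\left(s \right)} = s \left(\left(1 - 3\right) - \left(8 + \frac{s - 3}{s + 6}\right)\right) = s \left(-2 - \left(8 + \frac{-3 + s}{6 + s}\right)\right) = s \left(-10 - \frac{-3 + s}{6 + s}\right)$)
$\left(4 - 18\right) Q{\left(5 \right)} = \left(4 - 18\right) \left(\left(-1\right) 5 \frac{1}{6 + 5} \left(57 + 11 \cdot 5\right)\right) = - 14 \left(\left(-1\right) 5 \cdot \frac{1}{11} \left(57 + 55\right)\right) = - 14 \left(\left(-1\right) 5 \cdot \frac{1}{11} \cdot 112\right) = \left(-14\right) \left(- \frac{560}{11}\right) = \frac{7840}{11}$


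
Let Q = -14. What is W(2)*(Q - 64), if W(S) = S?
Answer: -156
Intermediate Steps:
W(2)*(Q - 64) = 2*(-14 - 64) = 2*(-78) = -156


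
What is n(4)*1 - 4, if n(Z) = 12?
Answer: 8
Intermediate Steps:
n(4)*1 - 4 = 12*1 - 4 = 12 - 4 = 8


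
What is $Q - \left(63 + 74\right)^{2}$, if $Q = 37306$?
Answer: $18537$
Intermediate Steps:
$Q - \left(63 + 74\right)^{2} = 37306 - \left(63 + 74\right)^{2} = 37306 - 137^{2} = 37306 - 18769 = 18537$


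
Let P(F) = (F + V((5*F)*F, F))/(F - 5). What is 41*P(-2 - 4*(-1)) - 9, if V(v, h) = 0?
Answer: -109/3 ≈ -36.333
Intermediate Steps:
P(F) = F/(-5 + F) (P(F) = (F + 0)/(F - 5) = F/(-5 + F))
41*P(-2 - 4*(-1)) - 9 = 41*((-2 - 4*(-1))/(-5 + (-2 - 4*(-1)))) - 9 = 41*((-2 + 4)/(-5 + (-2 + 4))) - 9 = 41*(2/(-5 + 2)) - 9 = 41*(2/(-3)) - 9 = 41*(2*(-1/3)) - 9 = 41*(-2/3) - 9 = -82/3 - 9 = -109/3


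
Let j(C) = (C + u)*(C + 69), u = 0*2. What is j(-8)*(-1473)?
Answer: 718824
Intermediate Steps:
u = 0
j(C) = C*(69 + C) (j(C) = (C + 0)*(C + 69) = C*(69 + C))
j(-8)*(-1473) = -8*(69 - 8)*(-1473) = -8*61*(-1473) = -488*(-1473) = 718824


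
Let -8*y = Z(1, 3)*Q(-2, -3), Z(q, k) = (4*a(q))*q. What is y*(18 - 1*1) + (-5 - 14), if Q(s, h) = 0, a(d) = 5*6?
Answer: -19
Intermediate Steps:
a(d) = 30
Z(q, k) = 120*q (Z(q, k) = (4*30)*q = 120*q)
y = 0 (y = -120*1*0/8 = -15*0 = -1/8*0 = 0)
y*(18 - 1*1) + (-5 - 14) = 0*(18 - 1*1) + (-5 - 14) = 0*(18 - 1) - 19 = 0*17 - 19 = 0 - 19 = -19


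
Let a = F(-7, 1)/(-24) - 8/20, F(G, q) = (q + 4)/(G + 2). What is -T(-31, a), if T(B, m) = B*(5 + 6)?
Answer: 341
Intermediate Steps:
F(G, q) = (4 + q)/(2 + G)
a = -43/120 (a = ((4 + 1)/(2 - 7))/(-24) - 8/20 = (5/(-5))*(-1/24) - 8*1/20 = -⅕*5*(-1/24) - ⅖ = -1*(-1/24) - ⅖ = 1/24 - ⅖ = -43/120 ≈ -0.35833)
T(B, m) = 11*B (T(B, m) = B*11 = 11*B)
-T(-31, a) = -11*(-31) = -1*(-341) = 341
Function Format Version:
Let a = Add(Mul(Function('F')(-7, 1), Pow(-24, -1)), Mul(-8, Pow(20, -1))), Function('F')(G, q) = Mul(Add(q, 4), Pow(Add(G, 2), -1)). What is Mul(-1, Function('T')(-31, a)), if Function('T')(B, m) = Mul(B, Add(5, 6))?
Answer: 341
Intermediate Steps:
Function('F')(G, q) = Mul(Pow(Add(2, G), -1), Add(4, q)) (Function('F')(G, q) = Mul(Add(4, q), Pow(Add(2, G), -1)) = Mul(Pow(Add(2, G), -1), Add(4, q)))
a = Rational(-43, 120) (a = Add(Mul(Mul(Pow(Add(2, -7), -1), Add(4, 1)), Pow(-24, -1)), Mul(-8, Pow(20, -1))) = Add(Mul(Mul(Pow(-5, -1), 5), Rational(-1, 24)), Mul(-8, Rational(1, 20))) = Add(Mul(Mul(Rational(-1, 5), 5), Rational(-1, 24)), Rational(-2, 5)) = Add(Mul(-1, Rational(-1, 24)), Rational(-2, 5)) = Add(Rational(1, 24), Rational(-2, 5)) = Rational(-43, 120) ≈ -0.35833)
Function('T')(B, m) = Mul(11, B) (Function('T')(B, m) = Mul(B, 11) = Mul(11, B))
Mul(-1, Function('T')(-31, a)) = Mul(-1, Mul(11, -31)) = Mul(-1, -341) = 341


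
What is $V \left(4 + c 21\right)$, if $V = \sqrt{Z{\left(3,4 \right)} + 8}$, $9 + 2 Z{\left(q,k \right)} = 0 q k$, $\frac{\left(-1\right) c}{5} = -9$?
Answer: $\frac{949 \sqrt{14}}{2} \approx 1775.4$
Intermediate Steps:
$c = 45$ ($c = \left(-5\right) \left(-9\right) = 45$)
$Z{\left(q,k \right)} = - \frac{9}{2}$ ($Z{\left(q,k \right)} = - \frac{9}{2} + \frac{0 q k}{2} = - \frac{9}{2} + \frac{0 k}{2} = - \frac{9}{2} + \frac{1}{2} \cdot 0 = - \frac{9}{2} + 0 = - \frac{9}{2}$)
$V = \frac{\sqrt{14}}{2}$ ($V = \sqrt{- \frac{9}{2} + 8} = \sqrt{\frac{7}{2}} = \frac{\sqrt{14}}{2} \approx 1.8708$)
$V \left(4 + c 21\right) = \frac{\sqrt{14}}{2} \left(4 + 45 \cdot 21\right) = \frac{\sqrt{14}}{2} \left(4 + 945\right) = \frac{\sqrt{14}}{2} \cdot 949 = \frac{949 \sqrt{14}}{2}$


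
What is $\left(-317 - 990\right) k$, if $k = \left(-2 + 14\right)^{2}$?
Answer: $-188208$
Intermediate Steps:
$k = 144$ ($k = 12^{2} = 144$)
$\left(-317 - 990\right) k = \left(-317 - 990\right) 144 = \left(-1307\right) 144 = -188208$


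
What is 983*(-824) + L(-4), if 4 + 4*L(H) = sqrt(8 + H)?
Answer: -1619985/2 ≈ -8.0999e+5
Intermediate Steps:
L(H) = -1 + sqrt(8 + H)/4
983*(-824) + L(-4) = 983*(-824) + (-1 + sqrt(8 - 4)/4) = -809992 + (-1 + sqrt(4)/4) = -809992 + (-1 + (1/4)*2) = -809992 + (-1 + 1/2) = -809992 - 1/2 = -1619985/2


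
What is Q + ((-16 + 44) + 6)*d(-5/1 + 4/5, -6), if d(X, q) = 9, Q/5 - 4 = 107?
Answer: 861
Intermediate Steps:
Q = 555 (Q = 20 + 5*107 = 20 + 535 = 555)
Q + ((-16 + 44) + 6)*d(-5/1 + 4/5, -6) = 555 + ((-16 + 44) + 6)*9 = 555 + (28 + 6)*9 = 555 + 34*9 = 555 + 306 = 861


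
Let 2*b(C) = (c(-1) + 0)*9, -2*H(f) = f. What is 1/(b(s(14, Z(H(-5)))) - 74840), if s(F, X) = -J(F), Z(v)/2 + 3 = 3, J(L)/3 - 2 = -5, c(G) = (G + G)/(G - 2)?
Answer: -1/74837 ≈ -1.3362e-5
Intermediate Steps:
c(G) = 2*G/(-2 + G) (c(G) = (2*G)/(-2 + G) = 2*G/(-2 + G))
J(L) = -9 (J(L) = 6 + 3*(-5) = 6 - 15 = -9)
H(f) = -f/2
Z(v) = 0 (Z(v) = -6 + 2*3 = -6 + 6 = 0)
s(F, X) = 9 (s(F, X) = -1*(-9) = 9)
b(C) = 3 (b(C) = ((2*(-1)/(-2 - 1) + 0)*9)/2 = ((2*(-1)/(-3) + 0)*9)/2 = ((2*(-1)*(-1/3) + 0)*9)/2 = ((2/3 + 0)*9)/2 = ((2/3)*9)/2 = (1/2)*6 = 3)
1/(b(s(14, Z(H(-5)))) - 74840) = 1/(3 - 74840) = 1/(-74837) = -1/74837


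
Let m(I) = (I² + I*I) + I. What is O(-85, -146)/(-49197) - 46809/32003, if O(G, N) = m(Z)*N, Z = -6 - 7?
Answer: -784320023/1574451591 ≈ -0.49815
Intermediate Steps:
Z = -13
m(I) = I + 2*I² (m(I) = (I² + I²) + I = 2*I² + I = I + 2*I²)
O(G, N) = 325*N (O(G, N) = (-13*(1 + 2*(-13)))*N = (-13*(1 - 26))*N = (-13*(-25))*N = 325*N)
O(-85, -146)/(-49197) - 46809/32003 = (325*(-146))/(-49197) - 46809/32003 = -47450*(-1/49197) - 46809*1/32003 = 47450/49197 - 46809/32003 = -784320023/1574451591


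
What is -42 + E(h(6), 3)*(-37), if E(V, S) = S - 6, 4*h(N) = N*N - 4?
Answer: 69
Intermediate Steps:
h(N) = -1 + N²/4 (h(N) = (N*N - 4)/4 = (N² - 4)/4 = (-4 + N²)/4 = -1 + N²/4)
E(V, S) = -6 + S
-42 + E(h(6), 3)*(-37) = -42 + (-6 + 3)*(-37) = -42 - 3*(-37) = -42 + 111 = 69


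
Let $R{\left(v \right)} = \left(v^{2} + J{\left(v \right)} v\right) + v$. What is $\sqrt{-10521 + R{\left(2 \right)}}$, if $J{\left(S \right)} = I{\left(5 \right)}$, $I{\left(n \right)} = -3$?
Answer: $3 i \sqrt{1169} \approx 102.57 i$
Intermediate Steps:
$J{\left(S \right)} = -3$
$R{\left(v \right)} = v^{2} - 2 v$ ($R{\left(v \right)} = \left(v^{2} - 3 v\right) + v = v^{2} - 2 v$)
$\sqrt{-10521 + R{\left(2 \right)}} = \sqrt{-10521 + 2 \left(-2 + 2\right)} = \sqrt{-10521 + 2 \cdot 0} = \sqrt{-10521 + 0} = \sqrt{-10521} = 3 i \sqrt{1169}$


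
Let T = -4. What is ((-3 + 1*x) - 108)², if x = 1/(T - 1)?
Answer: 309136/25 ≈ 12365.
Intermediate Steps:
x = -⅕ (x = 1/(-4 - 1) = 1/(-5) = -⅕ ≈ -0.20000)
((-3 + 1*x) - 108)² = ((-3 + 1*(-⅕)) - 108)² = ((-3 - ⅕) - 108)² = (-16/5 - 108)² = (-556/5)² = 309136/25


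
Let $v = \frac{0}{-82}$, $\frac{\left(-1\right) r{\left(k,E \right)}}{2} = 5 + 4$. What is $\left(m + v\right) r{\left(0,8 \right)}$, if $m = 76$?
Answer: $-1368$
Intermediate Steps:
$r{\left(k,E \right)} = -18$ ($r{\left(k,E \right)} = - 2 \left(5 + 4\right) = \left(-2\right) 9 = -18$)
$v = 0$ ($v = 0 \left(- \frac{1}{82}\right) = 0$)
$\left(m + v\right) r{\left(0,8 \right)} = \left(76 + 0\right) \left(-18\right) = 76 \left(-18\right) = -1368$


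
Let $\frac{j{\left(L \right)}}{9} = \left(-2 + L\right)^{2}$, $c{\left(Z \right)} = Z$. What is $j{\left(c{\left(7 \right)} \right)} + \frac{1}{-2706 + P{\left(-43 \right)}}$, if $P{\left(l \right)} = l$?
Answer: $\frac{618524}{2749} \approx 225.0$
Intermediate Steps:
$j{\left(L \right)} = 9 \left(-2 + L\right)^{2}$
$j{\left(c{\left(7 \right)} \right)} + \frac{1}{-2706 + P{\left(-43 \right)}} = 9 \left(-2 + 7\right)^{2} + \frac{1}{-2706 - 43} = 9 \cdot 5^{2} + \frac{1}{-2749} = 9 \cdot 25 - \frac{1}{2749} = 225 - \frac{1}{2749} = \frac{618524}{2749}$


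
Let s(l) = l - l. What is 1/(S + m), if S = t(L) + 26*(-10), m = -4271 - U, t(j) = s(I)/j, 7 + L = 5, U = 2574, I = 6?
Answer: -1/7105 ≈ -0.00014075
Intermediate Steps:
s(l) = 0
L = -2 (L = -7 + 5 = -2)
t(j) = 0 (t(j) = 0/j = 0)
m = -6845 (m = -4271 - 1*2574 = -4271 - 2574 = -6845)
S = -260 (S = 0 + 26*(-10) = 0 - 260 = -260)
1/(S + m) = 1/(-260 - 6845) = 1/(-7105) = -1/7105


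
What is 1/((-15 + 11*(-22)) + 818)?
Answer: 1/561 ≈ 0.0017825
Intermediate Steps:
1/((-15 + 11*(-22)) + 818) = 1/((-15 - 242) + 818) = 1/(-257 + 818) = 1/561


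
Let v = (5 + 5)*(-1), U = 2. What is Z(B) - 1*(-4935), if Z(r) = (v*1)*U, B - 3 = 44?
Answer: 4915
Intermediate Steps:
v = -10 (v = 10*(-1) = -10)
B = 47 (B = 3 + 44 = 47)
Z(r) = -20 (Z(r) = -10*1*2 = -10*2 = -20)
Z(B) - 1*(-4935) = -20 - 1*(-4935) = -20 + 4935 = 4915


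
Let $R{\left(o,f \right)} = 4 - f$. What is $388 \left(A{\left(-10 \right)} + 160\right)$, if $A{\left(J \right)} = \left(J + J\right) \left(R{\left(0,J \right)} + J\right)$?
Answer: $31040$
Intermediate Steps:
$A{\left(J \right)} = 8 J$ ($A{\left(J \right)} = \left(J + J\right) \left(\left(4 - J\right) + J\right) = 2 J 4 = 8 J$)
$388 \left(A{\left(-10 \right)} + 160\right) = 388 \left(8 \left(-10\right) + 160\right) = 388 \left(-80 + 160\right) = 388 \cdot 80 = 31040$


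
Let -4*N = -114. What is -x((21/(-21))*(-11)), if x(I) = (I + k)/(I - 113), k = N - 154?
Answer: -229/204 ≈ -1.1225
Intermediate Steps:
N = 57/2 (N = -1/4*(-114) = 57/2 ≈ 28.500)
k = -251/2 (k = 57/2 - 154 = -251/2 ≈ -125.50)
x(I) = (-251/2 + I)/(-113 + I) (x(I) = (I - 251/2)/(I - 113) = (-251/2 + I)/(-113 + I))
-x((21/(-21))*(-11)) = -(-251/2 + (21/(-21))*(-11))/(-113 + (21/(-21))*(-11)) = -(-251/2 + (21*(-1/21))*(-11))/(-113 + (21*(-1/21))*(-11)) = -(-251/2 - 1*(-11))/(-113 - 1*(-11)) = -(-251/2 + 11)/(-113 + 11) = -(-229)/((-102)*2) = -(-1)*(-229)/(102*2) = -1*229/204 = -229/204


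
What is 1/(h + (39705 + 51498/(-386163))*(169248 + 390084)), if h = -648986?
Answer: 42907/952859497273414 ≈ 4.5030e-11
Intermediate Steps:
1/(h + (39705 + 51498/(-386163))*(169248 + 390084)) = 1/(-648986 + (39705 + 51498/(-386163))*(169248 + 390084)) = 1/(-648986 + (39705 + 51498*(-1/386163))*559332) = 1/(-648986 + (39705 - 5722/42907)*559332) = 1/(-648986 + (1703616713/42907)*559332) = 1/(-648986 + 952887343315716/42907) = 1/(952859497273414/42907) = 42907/952859497273414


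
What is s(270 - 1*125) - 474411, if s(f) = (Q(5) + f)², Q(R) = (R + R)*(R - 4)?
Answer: -450386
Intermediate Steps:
Q(R) = 2*R*(-4 + R) (Q(R) = (2*R)*(-4 + R) = 2*R*(-4 + R))
s(f) = (10 + f)² (s(f) = (2*5*(-4 + 5) + f)² = (2*5*1 + f)² = (10 + f)²)
s(270 - 1*125) - 474411 = (10 + (270 - 1*125))² - 474411 = (10 + (270 - 125))² - 474411 = (10 + 145)² - 474411 = 155² - 474411 = 24025 - 474411 = -450386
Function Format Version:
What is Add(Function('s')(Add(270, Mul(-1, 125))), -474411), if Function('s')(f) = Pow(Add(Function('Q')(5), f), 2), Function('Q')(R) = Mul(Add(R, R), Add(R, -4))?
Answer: -450386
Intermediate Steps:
Function('Q')(R) = Mul(2, R, Add(-4, R)) (Function('Q')(R) = Mul(Mul(2, R), Add(-4, R)) = Mul(2, R, Add(-4, R)))
Function('s')(f) = Pow(Add(10, f), 2) (Function('s')(f) = Pow(Add(Mul(2, 5, Add(-4, 5)), f), 2) = Pow(Add(Mul(2, 5, 1), f), 2) = Pow(Add(10, f), 2))
Add(Function('s')(Add(270, Mul(-1, 125))), -474411) = Add(Pow(Add(10, Add(270, Mul(-1, 125))), 2), -474411) = Add(Pow(Add(10, Add(270, -125)), 2), -474411) = Add(Pow(Add(10, 145), 2), -474411) = Add(Pow(155, 2), -474411) = Add(24025, -474411) = -450386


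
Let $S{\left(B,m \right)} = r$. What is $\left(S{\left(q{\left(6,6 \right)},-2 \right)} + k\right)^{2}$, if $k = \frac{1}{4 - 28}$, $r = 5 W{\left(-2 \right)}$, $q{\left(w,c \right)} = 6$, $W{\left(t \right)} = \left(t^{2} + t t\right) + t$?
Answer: $\frac{516961}{576} \approx 897.5$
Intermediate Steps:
$W{\left(t \right)} = t + 2 t^{2}$ ($W{\left(t \right)} = \left(t^{2} + t^{2}\right) + t = 2 t^{2} + t = t + 2 t^{2}$)
$r = 30$ ($r = 5 \left(- 2 \left(1 + 2 \left(-2\right)\right)\right) = 5 \left(- 2 \left(1 - 4\right)\right) = 5 \left(\left(-2\right) \left(-3\right)\right) = 5 \cdot 6 = 30$)
$S{\left(B,m \right)} = 30$
$k = - \frac{1}{24}$ ($k = \frac{1}{-24} = - \frac{1}{24} \approx -0.041667$)
$\left(S{\left(q{\left(6,6 \right)},-2 \right)} + k\right)^{2} = \left(30 - \frac{1}{24}\right)^{2} = \left(\frac{719}{24}\right)^{2} = \frac{516961}{576}$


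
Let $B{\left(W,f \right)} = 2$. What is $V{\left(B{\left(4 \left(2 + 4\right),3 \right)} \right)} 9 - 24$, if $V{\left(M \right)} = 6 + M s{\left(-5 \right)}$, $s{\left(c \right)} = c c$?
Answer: $480$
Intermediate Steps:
$s{\left(c \right)} = c^{2}$
$V{\left(M \right)} = 6 + 25 M$ ($V{\left(M \right)} = 6 + M \left(-5\right)^{2} = 6 + M 25 = 6 + 25 M$)
$V{\left(B{\left(4 \left(2 + 4\right),3 \right)} \right)} 9 - 24 = \left(6 + 25 \cdot 2\right) 9 - 24 = \left(6 + 50\right) 9 - 24 = 56 \cdot 9 - 24 = 504 - 24 = 480$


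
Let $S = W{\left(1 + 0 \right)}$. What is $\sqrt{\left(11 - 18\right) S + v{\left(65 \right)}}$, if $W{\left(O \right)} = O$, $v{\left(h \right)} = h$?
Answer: $\sqrt{58} \approx 7.6158$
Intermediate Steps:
$S = 1$ ($S = 1 + 0 = 1$)
$\sqrt{\left(11 - 18\right) S + v{\left(65 \right)}} = \sqrt{\left(11 - 18\right) 1 + 65} = \sqrt{\left(-7\right) 1 + 65} = \sqrt{-7 + 65} = \sqrt{58}$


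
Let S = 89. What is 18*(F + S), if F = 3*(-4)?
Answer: 1386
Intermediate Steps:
F = -12
18*(F + S) = 18*(-12 + 89) = 18*77 = 1386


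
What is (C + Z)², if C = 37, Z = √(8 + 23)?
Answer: (37 + √31)² ≈ 1812.0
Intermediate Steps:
Z = √31 ≈ 5.5678
(C + Z)² = (37 + √31)²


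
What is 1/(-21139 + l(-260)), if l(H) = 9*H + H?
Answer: -1/23739 ≈ -4.2125e-5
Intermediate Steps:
l(H) = 10*H
1/(-21139 + l(-260)) = 1/(-21139 + 10*(-260)) = 1/(-21139 - 2600) = 1/(-23739) = -1/23739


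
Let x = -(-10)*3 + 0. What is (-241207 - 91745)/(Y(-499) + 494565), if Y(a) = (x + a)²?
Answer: -166476/357263 ≈ -0.46598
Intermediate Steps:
x = 30 (x = -2*(-15) + 0 = 30 + 0 = 30)
Y(a) = (30 + a)²
(-241207 - 91745)/(Y(-499) + 494565) = (-241207 - 91745)/((30 - 499)² + 494565) = -332952/((-469)² + 494565) = -332952/(219961 + 494565) = -332952/714526 = -332952*1/714526 = -166476/357263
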